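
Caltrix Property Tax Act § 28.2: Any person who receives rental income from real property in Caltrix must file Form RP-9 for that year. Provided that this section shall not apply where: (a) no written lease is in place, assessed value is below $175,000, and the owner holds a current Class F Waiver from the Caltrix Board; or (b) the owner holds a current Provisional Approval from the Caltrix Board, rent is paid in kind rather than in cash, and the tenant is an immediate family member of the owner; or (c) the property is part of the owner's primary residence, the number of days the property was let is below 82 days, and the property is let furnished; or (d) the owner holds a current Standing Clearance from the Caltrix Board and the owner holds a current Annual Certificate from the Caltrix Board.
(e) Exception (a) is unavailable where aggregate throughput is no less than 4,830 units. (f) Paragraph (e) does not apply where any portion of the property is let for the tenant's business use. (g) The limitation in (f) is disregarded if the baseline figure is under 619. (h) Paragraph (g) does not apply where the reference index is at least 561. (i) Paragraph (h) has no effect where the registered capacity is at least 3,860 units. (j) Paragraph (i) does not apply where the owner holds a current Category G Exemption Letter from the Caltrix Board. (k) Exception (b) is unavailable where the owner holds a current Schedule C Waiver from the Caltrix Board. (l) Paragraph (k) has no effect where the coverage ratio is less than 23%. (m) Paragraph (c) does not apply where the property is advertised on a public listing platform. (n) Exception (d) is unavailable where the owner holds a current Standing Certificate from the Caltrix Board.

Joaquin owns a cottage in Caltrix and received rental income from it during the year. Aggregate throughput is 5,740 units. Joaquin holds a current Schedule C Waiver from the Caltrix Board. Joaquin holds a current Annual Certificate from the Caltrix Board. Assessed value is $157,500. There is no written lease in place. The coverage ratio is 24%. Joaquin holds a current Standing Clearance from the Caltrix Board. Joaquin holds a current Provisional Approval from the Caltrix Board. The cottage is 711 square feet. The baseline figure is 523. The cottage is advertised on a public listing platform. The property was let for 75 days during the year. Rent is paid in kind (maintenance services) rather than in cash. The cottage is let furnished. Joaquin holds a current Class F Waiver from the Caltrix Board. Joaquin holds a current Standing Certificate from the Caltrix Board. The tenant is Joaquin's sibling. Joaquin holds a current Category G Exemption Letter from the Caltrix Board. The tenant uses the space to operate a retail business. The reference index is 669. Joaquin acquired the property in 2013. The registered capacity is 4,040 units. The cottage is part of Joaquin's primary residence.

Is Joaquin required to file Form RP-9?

Exception (a)'s conditions are all satisfied: there is no written lease; assessed value is $157,500, below the $175,000 limit; a current Class F Waiver is held. As to paragraphs (e)–(j): (e) operates (aggregate throughput is 5,740 units, meeting the 4,830 units threshold), but yields to (f): (f) operates against (e): the space is let for business use. (g) operates (the baseline figure is 523, under the 619 limit), but yields to (h): (h) is triggered — the reference index is 669, meeting the 561 threshold. (i) would limit (h) — the registered capacity is 4,040 units, meeting the 3,860 units threshold — but (j) sets (i) aside: (j) operates against (i): a current Category G Exemption Letter is held. Exception (a) stands.
Exception (b)'s conditions are all satisfied: a current Provisional Approval is held; rent is paid in kind; the tenant is an immediate family member. But: (k) operates against (b): a current Schedule C Waiver is held. (l), which would lift (k), is inapplicable — the coverage ratio is 24%, not less than 23%. So (b) is unavailable.
Exception (c) is satisfied on its face — the cottage is part of the primary residence; the number of days the property was let is 75 days, below the 82 days limit; the property is let furnished. But: (m) is triggered — the property is publicly advertised. So (c) is unavailable.
Exception (d): a current Standing Clearance is held; a current Annual Certificate is held — every condition holds. But applying paragraph (n): (n) operates against (d): a current Standing Certificate is held. (d) is therefore removed.

No — exception (a) applies; Joaquin is not required to file Form RP-9.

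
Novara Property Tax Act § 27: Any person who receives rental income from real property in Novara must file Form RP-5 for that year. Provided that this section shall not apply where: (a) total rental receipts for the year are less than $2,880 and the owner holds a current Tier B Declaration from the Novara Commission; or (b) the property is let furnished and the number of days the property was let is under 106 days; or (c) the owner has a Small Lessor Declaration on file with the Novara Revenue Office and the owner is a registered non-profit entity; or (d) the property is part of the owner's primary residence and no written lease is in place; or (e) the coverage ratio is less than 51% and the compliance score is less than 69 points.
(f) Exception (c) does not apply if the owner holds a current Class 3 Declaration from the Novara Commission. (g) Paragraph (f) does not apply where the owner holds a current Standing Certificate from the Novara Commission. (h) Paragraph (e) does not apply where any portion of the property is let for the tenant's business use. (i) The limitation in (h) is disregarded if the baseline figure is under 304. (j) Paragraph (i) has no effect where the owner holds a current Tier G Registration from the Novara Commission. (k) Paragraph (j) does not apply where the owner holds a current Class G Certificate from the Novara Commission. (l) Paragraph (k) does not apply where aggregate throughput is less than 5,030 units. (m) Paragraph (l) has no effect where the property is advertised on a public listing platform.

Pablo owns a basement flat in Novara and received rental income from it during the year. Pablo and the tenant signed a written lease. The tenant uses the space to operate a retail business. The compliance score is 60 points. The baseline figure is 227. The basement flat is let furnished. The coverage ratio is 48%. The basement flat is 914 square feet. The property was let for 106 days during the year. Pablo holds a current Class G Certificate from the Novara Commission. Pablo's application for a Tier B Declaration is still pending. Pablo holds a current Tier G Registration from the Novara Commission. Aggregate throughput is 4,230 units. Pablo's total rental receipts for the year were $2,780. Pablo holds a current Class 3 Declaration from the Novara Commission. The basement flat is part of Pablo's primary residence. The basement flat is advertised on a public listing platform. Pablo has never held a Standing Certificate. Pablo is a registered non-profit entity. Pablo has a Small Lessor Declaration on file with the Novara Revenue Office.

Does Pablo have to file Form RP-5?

No — exception (e) applies; Pablo is not required to file Form RP-5.

Exception (a) requires that the owner holds a current Tier B Declaration from the Novara Commission; but there is no Tier B Declaration in force, so (a) is unavailable.
Exception (b) does not apply: the number of days the property was let is 106 days, not under 106 days.
Exception (c)'s conditions are all satisfied: a Small Lessor Declaration is on file; Pablo is a registered non-profit. Turning to paragraphs (f)–(g): (f) operates against (c): a current Class 3 Declaration is held. (g), which would lift (f), is not triggered — the Standing Certificate is not current. (c) is therefore removed.
Exception (d) fails — a written lease is in place.
Exception (e) is satisfied on its face — the coverage ratio is 48%, less than the 51% limit; the compliance score is 60 points, less than the 69 points limit. As to paragraphs (h)–(m): (h) would limit (e) — the space is let for business use — but (i) sets (h) aside: (i) operates against (h): the baseline figure is 227, under the 304 limit. (j) would limit (i) — a current Tier G Registration is held — but (k) sets (j) aside: (k) operates — a current Class G Certificate is held. (l) applies (aggregate throughput is 4,230 units, less than the 5,030 units limit), but is set aside by (m): (m) operates against (l): the property is publicly advertised. So (e) applies.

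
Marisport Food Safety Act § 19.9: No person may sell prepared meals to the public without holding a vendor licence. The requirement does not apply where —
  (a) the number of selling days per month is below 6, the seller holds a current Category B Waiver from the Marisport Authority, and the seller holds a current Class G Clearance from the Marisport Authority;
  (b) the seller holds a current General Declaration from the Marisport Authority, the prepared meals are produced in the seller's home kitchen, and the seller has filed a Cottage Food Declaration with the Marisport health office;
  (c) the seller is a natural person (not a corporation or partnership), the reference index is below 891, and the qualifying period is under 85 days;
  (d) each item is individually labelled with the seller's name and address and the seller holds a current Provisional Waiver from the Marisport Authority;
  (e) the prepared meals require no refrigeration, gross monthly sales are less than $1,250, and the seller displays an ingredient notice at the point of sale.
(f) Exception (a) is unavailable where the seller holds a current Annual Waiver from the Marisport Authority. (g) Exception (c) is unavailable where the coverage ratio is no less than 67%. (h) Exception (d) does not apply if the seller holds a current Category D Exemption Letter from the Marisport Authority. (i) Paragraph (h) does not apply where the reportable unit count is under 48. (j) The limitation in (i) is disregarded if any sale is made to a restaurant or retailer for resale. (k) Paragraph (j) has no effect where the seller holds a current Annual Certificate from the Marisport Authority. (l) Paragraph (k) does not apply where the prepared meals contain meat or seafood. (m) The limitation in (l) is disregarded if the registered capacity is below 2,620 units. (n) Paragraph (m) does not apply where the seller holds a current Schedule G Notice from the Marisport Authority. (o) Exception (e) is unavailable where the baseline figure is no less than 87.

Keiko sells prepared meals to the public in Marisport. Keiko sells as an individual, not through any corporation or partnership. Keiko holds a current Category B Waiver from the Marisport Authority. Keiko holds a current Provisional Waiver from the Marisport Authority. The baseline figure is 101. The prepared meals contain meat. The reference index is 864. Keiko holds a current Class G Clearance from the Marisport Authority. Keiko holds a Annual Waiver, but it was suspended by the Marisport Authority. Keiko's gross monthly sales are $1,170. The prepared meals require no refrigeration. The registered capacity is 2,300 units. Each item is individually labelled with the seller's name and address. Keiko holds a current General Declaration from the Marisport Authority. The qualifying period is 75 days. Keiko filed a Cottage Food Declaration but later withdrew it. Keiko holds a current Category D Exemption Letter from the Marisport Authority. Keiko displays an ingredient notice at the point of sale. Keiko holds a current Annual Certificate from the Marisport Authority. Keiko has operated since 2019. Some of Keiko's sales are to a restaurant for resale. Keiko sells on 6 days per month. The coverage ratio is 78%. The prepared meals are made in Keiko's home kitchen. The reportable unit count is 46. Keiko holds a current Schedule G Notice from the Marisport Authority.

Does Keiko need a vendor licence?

Exception (a) does not apply: the number of selling days per month is 6, not below 6.
Exception (b) fails — the Cottage Food Declaration was withdrawn.
Exception (c) is satisfied on its face — the seller is a natural person; the reference index is 864, below the 891 limit; the qualifying period is 75 days, under the 85 days limit. However, paragraph (g) must be considered: (g) applies — the coverage ratio is 78%, meeting the 67% threshold. So (c) is unavailable.
All of (d)'s requirements are met (items are individually labelled; a current Provisional Waiver is held). Turning to paragraphs (h)–(n): (h) is engaged — a current Category D Exemption Letter is held. (i) applies (the reportable unit count is 46, under the 48 limit), but is itself disapplied by (j): (j) operates — some sales are to a restaurant for resale. (k) would limit (j) — a current Annual Certificate is held — but (l) sets (k) aside: (l) is triggered — the prepared meals contain meat. (m) would limit (l) — the registered capacity is 2,300 units, below the 2,620 units limit — but (n) sets (m) aside: (n) operates against (m): a current Schedule G Notice is held. So (d) is unavailable.
All of (e)'s requirements are met (the prepared meals are shelf-stable; gross monthly sales are $1,170, less than the $1,250 limit; an ingredient notice is displayed). However, paragraph (o) must be considered: (o) operates — the baseline figure is 101, meeting the 87 threshold. (e) is therefore removed.
None of the exceptions is available; § 19.9 applies in full.

Yes — Keiko must hold a vendor licence.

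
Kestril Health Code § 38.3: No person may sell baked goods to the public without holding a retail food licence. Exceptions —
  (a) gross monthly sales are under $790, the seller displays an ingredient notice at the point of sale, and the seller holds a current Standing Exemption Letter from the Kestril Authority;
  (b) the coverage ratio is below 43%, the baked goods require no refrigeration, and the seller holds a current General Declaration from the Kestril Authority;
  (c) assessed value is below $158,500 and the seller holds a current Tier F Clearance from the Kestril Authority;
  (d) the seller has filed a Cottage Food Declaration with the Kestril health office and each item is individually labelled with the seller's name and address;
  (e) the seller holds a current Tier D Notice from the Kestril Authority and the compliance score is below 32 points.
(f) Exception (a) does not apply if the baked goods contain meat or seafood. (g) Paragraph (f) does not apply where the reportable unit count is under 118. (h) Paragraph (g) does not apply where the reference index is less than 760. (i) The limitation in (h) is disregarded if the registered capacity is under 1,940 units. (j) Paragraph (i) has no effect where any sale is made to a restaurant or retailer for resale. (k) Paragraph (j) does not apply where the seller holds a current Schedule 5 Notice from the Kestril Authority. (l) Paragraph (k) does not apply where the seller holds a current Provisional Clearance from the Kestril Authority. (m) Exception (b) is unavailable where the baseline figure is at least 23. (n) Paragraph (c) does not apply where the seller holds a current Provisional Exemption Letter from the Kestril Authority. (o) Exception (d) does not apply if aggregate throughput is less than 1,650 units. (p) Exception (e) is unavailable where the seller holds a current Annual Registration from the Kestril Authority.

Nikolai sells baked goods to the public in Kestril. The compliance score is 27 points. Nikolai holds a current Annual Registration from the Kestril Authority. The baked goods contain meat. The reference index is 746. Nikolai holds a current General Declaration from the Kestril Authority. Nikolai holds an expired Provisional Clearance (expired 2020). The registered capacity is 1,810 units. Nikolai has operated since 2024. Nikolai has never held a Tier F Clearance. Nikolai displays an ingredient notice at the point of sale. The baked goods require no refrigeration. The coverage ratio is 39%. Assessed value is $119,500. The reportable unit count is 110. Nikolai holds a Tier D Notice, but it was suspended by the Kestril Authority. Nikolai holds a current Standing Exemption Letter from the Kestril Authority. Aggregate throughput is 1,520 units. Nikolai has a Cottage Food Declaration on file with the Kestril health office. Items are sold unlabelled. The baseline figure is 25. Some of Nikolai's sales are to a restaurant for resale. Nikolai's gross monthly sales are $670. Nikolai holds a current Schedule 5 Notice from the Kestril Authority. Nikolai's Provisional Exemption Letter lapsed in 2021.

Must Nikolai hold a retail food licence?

Exception (a)'s conditions are all satisfied: gross monthly sales are $670, under the $790 limit; an ingredient notice is displayed; a current Standing Exemption Letter is held. Under paragraphs (f)–(l): (f) is triggered (the baked goods contain meat), but is set aside by (g): (g) operates against (f): the reportable unit count is 110, under the 118 limit. (h) would limit (g) — the reference index is 746, less than the 760 limit — but (i) sets (h) aside: (i) operates against (h): the registered capacity is 1,810 units, under the 1,940 units limit. (j) would limit (i) — some sales are to a restaurant for resale — but (k) sets (j) aside: (k) applies — a current Schedule 5 Notice is held. (l), which would lift (k), does not operate here — there is no Provisional Clearance in force. So (a) applies.
All of (b)'s requirements are met (the coverage ratio is 39%, below the 43% limit; the baked goods are shelf-stable; a current General Declaration is held). But: (m) operates — the baseline figure is 25, meeting the 23 threshold. So (b) is unavailable.
Exception (c) fails — the Tier F Clearance is not current.
Exception (d) does not apply: items are sold unlabelled.
Exception (e) fails — the Tier D Notice is not current.

No — exception (a) applies; Nikolai is not required to hold a retail food licence.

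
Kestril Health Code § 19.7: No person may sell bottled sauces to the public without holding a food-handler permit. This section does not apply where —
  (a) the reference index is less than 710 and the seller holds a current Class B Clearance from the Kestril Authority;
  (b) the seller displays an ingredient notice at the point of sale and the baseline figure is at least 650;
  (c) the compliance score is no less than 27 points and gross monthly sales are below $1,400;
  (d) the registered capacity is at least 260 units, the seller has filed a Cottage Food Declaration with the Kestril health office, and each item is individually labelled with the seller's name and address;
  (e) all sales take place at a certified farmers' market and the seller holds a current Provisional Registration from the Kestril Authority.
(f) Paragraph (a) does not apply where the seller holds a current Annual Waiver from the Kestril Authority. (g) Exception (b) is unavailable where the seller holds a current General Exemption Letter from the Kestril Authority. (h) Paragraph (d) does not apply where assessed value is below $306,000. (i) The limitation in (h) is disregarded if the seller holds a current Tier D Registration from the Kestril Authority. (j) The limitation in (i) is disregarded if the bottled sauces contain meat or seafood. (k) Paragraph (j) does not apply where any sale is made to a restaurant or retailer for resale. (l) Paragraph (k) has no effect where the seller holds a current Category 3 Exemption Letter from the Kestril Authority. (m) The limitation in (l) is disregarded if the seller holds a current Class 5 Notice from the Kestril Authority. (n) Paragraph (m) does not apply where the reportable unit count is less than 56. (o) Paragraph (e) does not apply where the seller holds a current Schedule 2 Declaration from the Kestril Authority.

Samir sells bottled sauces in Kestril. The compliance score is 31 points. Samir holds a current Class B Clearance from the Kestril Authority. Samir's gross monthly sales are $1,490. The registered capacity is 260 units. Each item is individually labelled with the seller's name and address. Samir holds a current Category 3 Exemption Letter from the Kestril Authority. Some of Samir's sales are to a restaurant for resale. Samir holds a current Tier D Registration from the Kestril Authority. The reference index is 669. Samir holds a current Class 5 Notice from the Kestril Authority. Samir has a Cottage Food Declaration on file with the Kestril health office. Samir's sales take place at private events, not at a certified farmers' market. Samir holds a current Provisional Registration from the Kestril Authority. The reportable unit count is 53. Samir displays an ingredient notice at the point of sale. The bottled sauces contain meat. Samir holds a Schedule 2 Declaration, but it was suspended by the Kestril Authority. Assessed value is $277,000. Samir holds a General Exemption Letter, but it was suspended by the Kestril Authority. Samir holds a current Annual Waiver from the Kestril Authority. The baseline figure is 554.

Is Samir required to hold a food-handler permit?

All of (a)'s requirements are met (the reference index is 669, less than the 710 limit; a current Class B Clearance is held). But applying paragraph (f): (f) operates against (a): a current Annual Waiver is held. Exception (a) does not apply.
Exception (b) fails — the baseline figure is 554, short of 650.
Exception (c) requires that gross monthly sales are below $1,400; but gross monthly sales are $1,490, not below $1,400, so (c) is unavailable.
Exception (d) is satisfied on its face — the registered capacity is 260 units, meeting the 260 units threshold; a Cottage Food Declaration is on file; items are individually labelled. Turning to paragraphs (h)–(n): (h) operates against (d): assessed value is $277,000, below the $306,000 limit. (i) would limit (h) — a current Tier D Registration is held — but (j) sets (i) aside: (j) operates against (i): the bottled sauces contain meat. (k) is triggered (some sales are to a restaurant for resale), but yields to (l): (l) operates against (k): a current Category 3 Exemption Letter is held. (m) operates (a current Class 5 Notice is held), but is itself disapplied by (n): (n) operates against (m): the reportable unit count is 53, less than the 56 limit. Exception (d) does not apply.
Exception (e) does not apply: sales are at private events, not a certified farmers' market.
No exception displaces § 19.7.

Yes — Samir must hold a food-handler permit.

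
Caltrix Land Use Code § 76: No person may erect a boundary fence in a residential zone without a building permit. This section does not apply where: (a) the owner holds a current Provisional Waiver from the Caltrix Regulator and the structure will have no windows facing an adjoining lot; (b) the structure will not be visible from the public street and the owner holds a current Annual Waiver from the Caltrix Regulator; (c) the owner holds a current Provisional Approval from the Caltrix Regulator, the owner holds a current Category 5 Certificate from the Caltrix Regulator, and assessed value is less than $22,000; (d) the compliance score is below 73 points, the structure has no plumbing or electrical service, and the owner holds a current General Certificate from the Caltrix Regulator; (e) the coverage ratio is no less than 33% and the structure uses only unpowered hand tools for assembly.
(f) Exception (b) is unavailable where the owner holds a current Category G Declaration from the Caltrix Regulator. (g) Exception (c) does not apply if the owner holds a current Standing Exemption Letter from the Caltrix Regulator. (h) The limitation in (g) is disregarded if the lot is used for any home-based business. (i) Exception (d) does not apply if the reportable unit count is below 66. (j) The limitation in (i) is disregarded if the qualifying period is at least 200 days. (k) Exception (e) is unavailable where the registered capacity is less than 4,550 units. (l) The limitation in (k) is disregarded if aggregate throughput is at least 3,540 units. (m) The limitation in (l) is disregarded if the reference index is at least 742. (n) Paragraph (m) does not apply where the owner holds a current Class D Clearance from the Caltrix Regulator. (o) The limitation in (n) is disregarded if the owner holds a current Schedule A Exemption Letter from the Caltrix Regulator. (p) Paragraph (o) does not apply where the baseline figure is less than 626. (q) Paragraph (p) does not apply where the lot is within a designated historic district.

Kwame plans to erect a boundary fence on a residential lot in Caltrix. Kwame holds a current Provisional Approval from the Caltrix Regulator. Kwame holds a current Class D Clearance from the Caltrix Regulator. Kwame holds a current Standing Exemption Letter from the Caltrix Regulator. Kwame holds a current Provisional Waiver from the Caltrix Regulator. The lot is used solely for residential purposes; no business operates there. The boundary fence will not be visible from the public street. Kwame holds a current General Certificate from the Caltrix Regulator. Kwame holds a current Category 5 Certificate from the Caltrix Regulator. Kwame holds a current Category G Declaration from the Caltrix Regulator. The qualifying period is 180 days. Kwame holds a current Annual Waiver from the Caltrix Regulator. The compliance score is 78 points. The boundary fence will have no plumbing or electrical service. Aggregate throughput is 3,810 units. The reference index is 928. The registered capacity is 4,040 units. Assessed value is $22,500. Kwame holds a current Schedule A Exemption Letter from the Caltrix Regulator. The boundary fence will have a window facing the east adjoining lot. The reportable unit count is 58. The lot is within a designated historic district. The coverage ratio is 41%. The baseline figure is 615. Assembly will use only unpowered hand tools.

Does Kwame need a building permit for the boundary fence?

Exception (a) fails — a window faces an adjoining lot.
Exception (b): the structure will not be visible from the street; a current Annual Waiver is held — every condition holds. But applying paragraph (f): (f) operates against (b): a current Category G Declaration is held. So (b) is unavailable.
Exception (c) fails — assessed value is $22,500, not less than $22,000.
Exception (d) does not apply: the compliance score is 78 points, not below 73 points.
Exception (e): the coverage ratio is 41%, meeting the 33% threshold; assembly uses only hand tools — every condition holds. But: (k) applies — the registered capacity is 4,040 units, less than the 4,550 units limit. (l) is engaged (aggregate throughput is 3,810 units, meeting the 3,540 units threshold), but yields to (m): (m) is triggered — the reference index is 928, meeting the 742 threshold. (n) would limit (m) — a current Class D Clearance is held — but (o) sets (n) aside: (o) operates against (n): a current Schedule A Exemption Letter is held. (p) is triggered (the baseline figure is 615, less than the 626 limit), but is set aside by (q): (q) is engaged — the lot is in a historic district. So (e) is unavailable.
No exception is made out. Kwame falls within the general rule.

Yes — Kwame must obtain a building permit.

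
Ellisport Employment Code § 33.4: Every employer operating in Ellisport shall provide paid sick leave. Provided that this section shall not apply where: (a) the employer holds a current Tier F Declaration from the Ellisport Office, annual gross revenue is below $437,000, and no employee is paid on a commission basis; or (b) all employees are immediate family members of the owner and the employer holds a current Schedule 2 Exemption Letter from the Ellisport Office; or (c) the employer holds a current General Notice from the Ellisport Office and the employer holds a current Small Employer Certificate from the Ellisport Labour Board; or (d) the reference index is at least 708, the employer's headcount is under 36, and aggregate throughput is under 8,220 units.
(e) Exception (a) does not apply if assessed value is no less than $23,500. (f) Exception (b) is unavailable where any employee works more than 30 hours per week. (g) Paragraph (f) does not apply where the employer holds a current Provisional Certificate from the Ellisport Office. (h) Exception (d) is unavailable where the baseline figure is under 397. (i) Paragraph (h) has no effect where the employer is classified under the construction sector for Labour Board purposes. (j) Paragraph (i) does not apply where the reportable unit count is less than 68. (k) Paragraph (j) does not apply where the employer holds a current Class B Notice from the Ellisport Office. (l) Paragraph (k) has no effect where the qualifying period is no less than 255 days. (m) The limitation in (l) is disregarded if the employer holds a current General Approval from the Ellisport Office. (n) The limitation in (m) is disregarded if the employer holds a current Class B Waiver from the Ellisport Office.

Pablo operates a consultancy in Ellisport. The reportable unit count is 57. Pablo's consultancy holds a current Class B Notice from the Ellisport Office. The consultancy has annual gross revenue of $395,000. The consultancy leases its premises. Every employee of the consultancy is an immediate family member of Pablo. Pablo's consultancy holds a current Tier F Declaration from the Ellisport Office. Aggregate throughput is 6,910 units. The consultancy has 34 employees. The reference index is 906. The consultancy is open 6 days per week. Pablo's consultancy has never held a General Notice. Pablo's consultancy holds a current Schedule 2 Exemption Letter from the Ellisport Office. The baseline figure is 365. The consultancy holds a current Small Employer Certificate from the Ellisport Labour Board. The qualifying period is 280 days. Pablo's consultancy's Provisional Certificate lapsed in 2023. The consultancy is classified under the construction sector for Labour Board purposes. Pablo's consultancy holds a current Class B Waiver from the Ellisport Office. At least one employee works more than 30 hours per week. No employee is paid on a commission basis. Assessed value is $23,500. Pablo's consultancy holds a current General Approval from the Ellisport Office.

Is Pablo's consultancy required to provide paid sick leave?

Yes — Pablo's consultancy must provide paid sick leave.

Exception (a): a current Tier F Declaration is held; annual gross revenue is $395,000, below the $437,000 limit; no employee is paid on commission — every condition holds. But: (e) operates — assessed value is $23,500, meeting the $23,500 threshold. (a) is therefore removed.
Exception (b): every employee is an immediate family member; a current Schedule 2 Exemption Letter is held — every condition holds. But: (f) applies — at least one employee exceeds 30 hours/week. (g) is not triggered (the Provisional Certificate is not current), so (f) stands. So (b) is unavailable.
Exception (c) fails — no current General Notice is held.
All of (d)'s requirements are met (the reference index is 906, meeting the 708 threshold; the employer's headcount is 34, under the 36 limit; aggregate throughput is 6,910 units, under the 8,220 units limit). However, paragraphs (h)–(n) must be considered: (h) operates against (d): the baseline figure is 365, under the 397 limit. (i) would limit (h) — the consultancy is classified under the construction sector — but (j) sets (i) aside: (j) applies — the reportable unit count is 57, less than the 68 limit. (k) would limit (j) — a current Class B Notice is held — but (l) sets (k) aside: (l) operates — the qualifying period is 280 days, meeting the 255 days threshold. (m) applies (a current General Approval is held), but is itself disapplied by (n): (n) is engaged — a current Class B Waiver is held. So (d) is unavailable.
No exception applies. The general rule governs.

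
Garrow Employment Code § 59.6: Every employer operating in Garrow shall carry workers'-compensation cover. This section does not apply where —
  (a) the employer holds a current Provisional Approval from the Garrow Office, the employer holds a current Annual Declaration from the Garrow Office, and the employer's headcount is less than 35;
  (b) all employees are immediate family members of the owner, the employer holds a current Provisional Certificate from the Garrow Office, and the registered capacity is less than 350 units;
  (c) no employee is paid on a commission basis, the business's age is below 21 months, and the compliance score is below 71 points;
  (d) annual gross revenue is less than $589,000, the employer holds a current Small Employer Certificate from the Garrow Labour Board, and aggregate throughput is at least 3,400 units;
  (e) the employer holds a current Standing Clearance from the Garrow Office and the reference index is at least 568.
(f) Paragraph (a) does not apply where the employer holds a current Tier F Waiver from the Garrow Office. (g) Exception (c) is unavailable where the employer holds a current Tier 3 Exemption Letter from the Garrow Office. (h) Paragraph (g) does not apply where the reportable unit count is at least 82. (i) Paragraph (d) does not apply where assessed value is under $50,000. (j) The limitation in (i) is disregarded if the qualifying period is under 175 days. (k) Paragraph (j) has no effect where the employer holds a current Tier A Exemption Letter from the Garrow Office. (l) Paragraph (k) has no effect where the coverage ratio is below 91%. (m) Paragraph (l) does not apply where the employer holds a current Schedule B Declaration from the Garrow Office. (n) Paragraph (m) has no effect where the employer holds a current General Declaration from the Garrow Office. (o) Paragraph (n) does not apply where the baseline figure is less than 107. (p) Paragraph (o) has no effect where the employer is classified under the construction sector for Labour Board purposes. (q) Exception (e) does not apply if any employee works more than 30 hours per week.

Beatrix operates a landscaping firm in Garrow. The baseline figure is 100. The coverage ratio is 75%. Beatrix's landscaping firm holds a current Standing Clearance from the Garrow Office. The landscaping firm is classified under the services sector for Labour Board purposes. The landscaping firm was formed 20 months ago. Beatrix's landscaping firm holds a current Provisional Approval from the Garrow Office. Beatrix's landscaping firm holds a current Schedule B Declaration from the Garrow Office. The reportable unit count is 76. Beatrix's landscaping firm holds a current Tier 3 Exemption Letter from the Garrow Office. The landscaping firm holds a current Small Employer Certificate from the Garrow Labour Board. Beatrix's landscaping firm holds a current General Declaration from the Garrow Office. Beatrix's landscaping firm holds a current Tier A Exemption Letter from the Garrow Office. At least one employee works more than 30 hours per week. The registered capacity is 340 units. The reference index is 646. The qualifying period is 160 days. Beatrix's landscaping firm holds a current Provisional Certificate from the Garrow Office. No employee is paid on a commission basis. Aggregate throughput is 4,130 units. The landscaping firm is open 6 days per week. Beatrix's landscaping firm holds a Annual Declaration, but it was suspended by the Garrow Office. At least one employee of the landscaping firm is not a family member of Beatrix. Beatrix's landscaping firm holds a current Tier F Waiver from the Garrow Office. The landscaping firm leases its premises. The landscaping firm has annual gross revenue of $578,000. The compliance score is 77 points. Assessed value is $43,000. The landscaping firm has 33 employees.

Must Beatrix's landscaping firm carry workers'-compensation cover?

Yes — Beatrix's landscaping firm must carry workers'-compensation cover.

Exception (a) requires that the employer holds a current Annual Declaration from the Garrow Office; but the Annual Declaration is not current, so (a) is unavailable.
Exception (b) requires that all employees are immediate family members of the owner; but at least one employee is not a family member, so (b) is unavailable.
Exception (c) fails — the compliance score is 77 points, not below 71 points.
Exception (d): annual gross revenue is $578,000, less than the $589,000 limit; a current Small Employer Certificate is held; aggregate throughput is 4,130 units, meeting the 3,400 units threshold — every condition holds. But: (i) operates against (d): assessed value is $43,000, under the $50,000 limit. (j) applies (the qualifying period is 160 days, under the 175 days limit), but is displaced by (k): (k) is triggered — a current Tier A Exemption Letter is held. (l) would limit (k) — the coverage ratio is 75%, below the 91% limit — but (m) sets (l) aside: (m) operates — a current Schedule B Declaration is held. (n) is triggered (a current General Declaration is held), but yields to (o): (o) operates against (n): the baseline figure is 100, less than the 107 limit. (p) is not triggered (the landscaping firm is classified under the services sector), so (o) stands. Exception (d) does not apply.
Exception (e)'s conditions are all satisfied: a current Standing Clearance is held; the reference index is 646, meeting the 568 threshold. But: (q) applies — at least one employee exceeds 30 hours/week. So (e) is unavailable.
Every exception is unavailable, so the rule governs.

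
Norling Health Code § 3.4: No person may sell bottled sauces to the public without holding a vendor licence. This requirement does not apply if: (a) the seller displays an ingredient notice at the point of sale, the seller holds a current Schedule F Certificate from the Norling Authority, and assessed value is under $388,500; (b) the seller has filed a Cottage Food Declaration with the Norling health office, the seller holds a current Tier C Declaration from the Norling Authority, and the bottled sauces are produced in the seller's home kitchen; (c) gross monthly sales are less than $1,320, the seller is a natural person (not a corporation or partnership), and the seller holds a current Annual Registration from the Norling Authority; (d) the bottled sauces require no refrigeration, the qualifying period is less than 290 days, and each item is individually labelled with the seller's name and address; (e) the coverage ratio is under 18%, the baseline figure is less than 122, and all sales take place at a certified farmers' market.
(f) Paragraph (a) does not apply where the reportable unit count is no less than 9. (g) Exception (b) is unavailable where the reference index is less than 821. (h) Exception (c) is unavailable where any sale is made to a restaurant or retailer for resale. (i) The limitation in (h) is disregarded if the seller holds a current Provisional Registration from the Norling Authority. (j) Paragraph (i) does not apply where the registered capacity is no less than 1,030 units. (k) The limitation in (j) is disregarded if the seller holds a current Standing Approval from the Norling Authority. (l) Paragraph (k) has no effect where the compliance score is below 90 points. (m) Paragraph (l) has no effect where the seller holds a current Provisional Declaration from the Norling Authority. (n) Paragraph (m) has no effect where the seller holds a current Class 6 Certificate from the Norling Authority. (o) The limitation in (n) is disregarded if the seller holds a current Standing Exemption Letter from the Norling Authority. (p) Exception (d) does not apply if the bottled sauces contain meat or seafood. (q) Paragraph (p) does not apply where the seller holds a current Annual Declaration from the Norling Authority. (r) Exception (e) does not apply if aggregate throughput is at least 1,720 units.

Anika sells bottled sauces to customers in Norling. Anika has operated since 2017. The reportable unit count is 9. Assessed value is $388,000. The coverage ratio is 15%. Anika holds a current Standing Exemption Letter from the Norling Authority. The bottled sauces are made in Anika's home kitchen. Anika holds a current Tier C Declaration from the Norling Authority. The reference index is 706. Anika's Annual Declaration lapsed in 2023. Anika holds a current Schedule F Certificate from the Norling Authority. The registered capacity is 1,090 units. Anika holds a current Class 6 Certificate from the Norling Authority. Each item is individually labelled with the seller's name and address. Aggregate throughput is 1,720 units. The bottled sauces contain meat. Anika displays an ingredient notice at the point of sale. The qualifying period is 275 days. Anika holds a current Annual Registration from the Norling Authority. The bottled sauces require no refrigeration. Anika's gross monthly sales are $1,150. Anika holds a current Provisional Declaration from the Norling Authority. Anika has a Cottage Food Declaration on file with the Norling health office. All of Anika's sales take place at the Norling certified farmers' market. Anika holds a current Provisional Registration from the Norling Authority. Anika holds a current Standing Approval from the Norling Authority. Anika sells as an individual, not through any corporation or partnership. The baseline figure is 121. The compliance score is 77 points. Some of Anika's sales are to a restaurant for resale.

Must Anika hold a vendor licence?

No — exception (c) applies; Anika is not required to hold a vendor licence.

Exception (a): an ingredient notice is displayed; a current Schedule F Certificate is held; assessed value is $388,000, under the $388,500 limit — every condition holds. Turning to paragraph (f): (f) applies — the reportable unit count is 9, meeting the 9 threshold. Exception (a) does not apply.
Exception (b): a Cottage Food Declaration is on file; a current Tier C Declaration is held; the bottled sauces are home-kitchen produced — every condition holds. However, paragraph (g) must be considered: (g) operates against (b): the reference index is 706, less than the 821 limit. Exception (b) does not apply.
All of (c)'s requirements are met (gross monthly sales are $1,150, less than the $1,320 limit; the seller is a natural person; a current Annual Registration is held). Under paragraphs (h)–(o): (h) applies (some sales are to a restaurant for resale), but yields to (i): (i) is engaged — a current Provisional Registration is held. (j) would limit (i) — the registered capacity is 1,090 units, meeting the 1,030 units threshold — but (k) sets (j) aside: (k) operates — a current Standing Approval is held. (l) operates (the compliance score is 77 points, below the 90 points limit), but is set aside by (m): (m) is triggered — a current Provisional Declaration is held. (n) is triggered (a current Class 6 Certificate is held), but is itself disapplied by (o): (o) operates against (n): a current Standing Exemption Letter is held. (c) remains available.
All of (d)'s requirements are met (the bottled sauces are shelf-stable; the qualifying period is 275 days, less than the 290 days limit; items are individually labelled). But: (p) operates — the bottled sauces contain meat. (q) is not triggered (no current Annual Declaration is held), so (p) stands. So (d) is unavailable.
All of (e)'s requirements are met (the coverage ratio is 15%, under the 18% limit; the baseline figure is 121, less than the 122 limit; all sales are at a certified farmers' market). But: (r) is triggered — aggregate throughput is 1,720 units, meeting the 1,720 units threshold. Exception (e) does not apply.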